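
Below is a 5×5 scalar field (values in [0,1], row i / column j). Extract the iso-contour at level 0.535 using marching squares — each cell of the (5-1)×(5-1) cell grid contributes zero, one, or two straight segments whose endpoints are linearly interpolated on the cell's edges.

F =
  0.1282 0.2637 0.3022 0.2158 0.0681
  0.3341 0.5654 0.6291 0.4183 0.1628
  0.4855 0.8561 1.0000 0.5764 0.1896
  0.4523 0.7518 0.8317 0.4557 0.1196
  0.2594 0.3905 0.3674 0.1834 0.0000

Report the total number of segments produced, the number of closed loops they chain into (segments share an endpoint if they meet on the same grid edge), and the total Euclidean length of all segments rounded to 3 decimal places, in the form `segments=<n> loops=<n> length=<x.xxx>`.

segments=12 loops=1 length=9.177

cell (0,0): code 0100 → (0.899,1.000)–(1.000,0.869)
cell (0,1): code 1100 → (0.712,2.000)–(0.899,1.000)
cell (0,2): code 1000 → (1.000,2.446)–(0.712,2.000)
cell (1,0): code 0110 → (1.000,0.869)–(2.000,0.134)
cell (1,2): code 1101 → (1.738,3.000)–(1.000,2.446)
cell (1,3): code 1000 → (2.000,3.107)–(1.738,3.000)
cell (2,0): code 0110 → (2.000,0.134)–(3.000,0.276)
cell (2,2): code 1011 → (3.000,2.789)–(2.343,3.000)
cell (2,3): code 0001 → (2.343,3.000)–(2.000,3.107)
cell (3,0): code 0010 → (3.000,0.276)–(3.600,1.000)
cell (3,1): code 0011 → (3.600,1.000)–(3.639,2.000)
cell (3,2): code 0001 → (3.639,2.000)–(3.000,2.789)
total: 12 segments, chained into 1 closed loop(s), length Σ = 9.176587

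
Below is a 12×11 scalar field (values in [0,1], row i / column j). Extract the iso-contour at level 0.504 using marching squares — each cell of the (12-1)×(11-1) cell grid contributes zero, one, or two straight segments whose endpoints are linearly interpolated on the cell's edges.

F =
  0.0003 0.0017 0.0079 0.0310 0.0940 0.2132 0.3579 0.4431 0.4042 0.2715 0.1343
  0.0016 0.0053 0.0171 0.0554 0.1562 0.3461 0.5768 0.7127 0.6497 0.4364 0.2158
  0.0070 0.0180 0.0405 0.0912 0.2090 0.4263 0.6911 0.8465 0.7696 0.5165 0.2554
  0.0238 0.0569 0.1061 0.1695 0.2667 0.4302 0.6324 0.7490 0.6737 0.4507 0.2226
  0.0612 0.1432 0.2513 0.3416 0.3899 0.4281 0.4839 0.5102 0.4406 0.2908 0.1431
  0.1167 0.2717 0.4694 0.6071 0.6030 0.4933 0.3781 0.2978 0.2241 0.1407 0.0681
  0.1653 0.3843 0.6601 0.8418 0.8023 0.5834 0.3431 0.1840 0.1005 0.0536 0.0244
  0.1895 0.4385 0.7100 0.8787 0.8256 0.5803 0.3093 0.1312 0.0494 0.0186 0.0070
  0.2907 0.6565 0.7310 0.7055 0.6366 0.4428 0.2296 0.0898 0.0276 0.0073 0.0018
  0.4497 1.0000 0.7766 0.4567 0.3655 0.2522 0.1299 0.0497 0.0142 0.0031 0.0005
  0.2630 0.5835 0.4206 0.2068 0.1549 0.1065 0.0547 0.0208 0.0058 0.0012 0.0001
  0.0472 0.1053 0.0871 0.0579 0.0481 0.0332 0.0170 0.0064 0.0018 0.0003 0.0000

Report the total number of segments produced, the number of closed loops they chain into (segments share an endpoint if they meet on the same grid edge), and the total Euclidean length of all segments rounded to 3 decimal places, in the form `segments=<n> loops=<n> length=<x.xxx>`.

segments=38 loops=2 length=28.447

cell (0,5): code 0100 → (0.667,6.000)–(1.000,5.684)
cell (0,6): code 1100 → (0.226,7.000)–(0.667,6.000)
cell (0,7): code 1100 → (0.407,8.000)–(0.226,7.000)
cell (0,8): code 1000 → (1.000,8.683)–(0.407,8.000)
cell (1,5): code 0110 → (1.000,5.684)–(2.000,5.293)
cell (1,8): code 1101 → (1.844,9.000)–(1.000,8.683)
cell (1,9): code 1000 → (2.000,9.048)–(1.844,9.000)
cell (2,5): code 0110 → (2.000,5.293)–(3.000,5.365)
cell (2,8): code 1011 → (3.000,8.761)–(2.190,9.000)
cell (2,9): code 0001 → (2.190,9.000)–(2.000,9.048)
cell (3,5): code 0010 → (3.000,5.365)–(3.865,6.000)
cell (3,6): code 0111 → (3.865,6.000)–(4.000,6.764)
cell (3,7): code 1011 → (4.000,7.089)–(3.728,8.000)
cell (3,8): code 0001 → (3.728,8.000)–(3.000,8.761)
cell (4,2): code 0100 → (4.612,3.000)–(5.000,2.251)
cell (4,3): code 1100 → (4.535,4.000)–(4.612,3.000)
cell (4,4): code 1000 → (5.000,4.902)–(4.535,4.000)
cell (4,6): code 0010 → (4.000,6.764)–(4.029,7.000)
cell (4,7): code 0001 → (4.029,7.000)–(4.000,7.089)
cell (5,1): code 0100 → (5.181,2.000)–(6.000,1.434)
cell (5,2): code 1110 → (5.000,2.251)–(5.181,2.000)
cell (5,4): code 1101 → (5.119,5.000)–(5.000,4.902)
cell (5,5): code 1000 → (6.000,5.330)–(5.119,5.000)
cell (6,1): code 0110 → (6.000,1.434)–(7.000,1.241)
cell (6,5): code 1001 → (7.000,5.282)–(6.000,5.330)
cell (7,0): code 0100 → (7.300,1.000)–(8.000,0.583)
cell (7,1): code 1110 → (7.000,1.241)–(7.300,1.000)
cell (7,4): code 1011 → (8.000,4.684)–(7.555,5.000)
cell (7,5): code 0001 → (7.555,5.000)–(7.000,5.282)
cell (8,0): code 0110 → (8.000,0.583)–(9.000,0.099)
cell (8,2): code 1011 → (9.000,2.852)–(8.810,3.000)
cell (8,3): code 0011 → (8.810,3.000)–(8.489,4.000)
cell (8,4): code 0001 → (8.489,4.000)–(8.000,4.684)
cell (9,0): code 0110 → (9.000,0.099)–(10.000,0.752)
cell (9,1): code 1011 → (10.000,1.488)–(9.766,2.000)
cell (9,2): code 0001 → (9.766,2.000)–(9.000,2.852)
cell (10,0): code 0010 → (10.000,0.752)–(10.166,1.000)
cell (10,1): code 0001 → (10.166,1.000)–(10.000,1.488)
total: 38 segments, chained into 2 closed loop(s), length Σ = 28.447279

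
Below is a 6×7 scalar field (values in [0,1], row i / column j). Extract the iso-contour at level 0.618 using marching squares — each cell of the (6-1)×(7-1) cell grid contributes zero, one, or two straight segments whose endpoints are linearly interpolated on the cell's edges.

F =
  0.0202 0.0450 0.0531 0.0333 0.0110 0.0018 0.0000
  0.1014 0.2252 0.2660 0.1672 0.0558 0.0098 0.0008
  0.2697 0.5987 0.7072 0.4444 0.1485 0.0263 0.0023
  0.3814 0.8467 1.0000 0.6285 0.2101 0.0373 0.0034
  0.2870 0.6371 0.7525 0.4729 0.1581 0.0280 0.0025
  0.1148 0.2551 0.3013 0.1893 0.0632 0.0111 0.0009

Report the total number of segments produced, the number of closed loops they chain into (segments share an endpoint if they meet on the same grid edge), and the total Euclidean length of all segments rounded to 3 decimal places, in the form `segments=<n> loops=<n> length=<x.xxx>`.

segments=12 loops=1 length=7.595

cell (1,1): code 0100 → (1.798,2.000)–(2.000,1.178)
cell (1,2): code 1000 → (2.000,2.339)–(1.798,2.000)
cell (2,0): code 0100 → (2.078,1.000)–(3.000,0.508)
cell (2,1): code 1110 → (2.000,1.178)–(2.078,1.000)
cell (2,2): code 1101 → (2.943,3.000)–(2.000,2.339)
cell (2,3): code 1000 → (3.000,3.025)–(2.943,3.000)
cell (3,0): code 0110 → (3.000,0.508)–(4.000,0.945)
cell (3,2): code 1011 → (4.000,2.481)–(3.067,3.000)
cell (3,3): code 0001 → (3.067,3.000)–(3.000,3.025)
cell (4,0): code 0010 → (4.000,0.945)–(4.050,1.000)
cell (4,1): code 0011 → (4.050,1.000)–(4.298,2.000)
cell (4,2): code 0001 → (4.298,2.000)–(4.000,2.481)
total: 12 segments, chained into 1 closed loop(s), length Σ = 7.595193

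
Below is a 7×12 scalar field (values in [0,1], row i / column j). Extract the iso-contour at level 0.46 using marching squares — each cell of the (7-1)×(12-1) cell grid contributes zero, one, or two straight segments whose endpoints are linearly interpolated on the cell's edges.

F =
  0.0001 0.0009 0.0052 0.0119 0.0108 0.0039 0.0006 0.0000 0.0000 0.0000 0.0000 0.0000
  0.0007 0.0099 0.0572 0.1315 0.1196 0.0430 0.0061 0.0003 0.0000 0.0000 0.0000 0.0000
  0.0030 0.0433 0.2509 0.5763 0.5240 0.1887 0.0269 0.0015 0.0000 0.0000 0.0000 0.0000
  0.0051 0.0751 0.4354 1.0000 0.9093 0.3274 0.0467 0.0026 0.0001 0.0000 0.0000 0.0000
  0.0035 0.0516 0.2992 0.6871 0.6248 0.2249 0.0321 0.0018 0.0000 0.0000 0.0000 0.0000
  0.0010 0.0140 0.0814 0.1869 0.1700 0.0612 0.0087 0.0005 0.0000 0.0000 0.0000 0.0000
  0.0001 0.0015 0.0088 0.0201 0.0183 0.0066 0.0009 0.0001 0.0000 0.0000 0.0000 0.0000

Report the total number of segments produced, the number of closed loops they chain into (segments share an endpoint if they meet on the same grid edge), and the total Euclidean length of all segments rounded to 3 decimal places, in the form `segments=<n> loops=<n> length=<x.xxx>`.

segments=10 loops=1 length=8.442

cell (1,2): code 0100 → (1.739,3.000)–(2.000,2.643)
cell (1,3): code 1100 → (1.842,4.000)–(1.739,3.000)
cell (1,4): code 1000 → (2.000,4.191)–(1.842,4.000)
cell (2,2): code 0110 → (2.000,2.643)–(3.000,2.044)
cell (2,4): code 1001 → (3.000,4.772)–(2.000,4.191)
cell (3,2): code 0110 → (3.000,2.044)–(4.000,2.415)
cell (3,4): code 1001 → (4.000,4.412)–(3.000,4.772)
cell (4,2): code 0010 → (4.000,2.415)–(4.454,3.000)
cell (4,3): code 0011 → (4.454,3.000)–(4.362,4.000)
cell (4,4): code 0001 → (4.362,4.000)–(4.000,4.412)
total: 10 segments, chained into 1 closed loop(s), length Σ = 8.441689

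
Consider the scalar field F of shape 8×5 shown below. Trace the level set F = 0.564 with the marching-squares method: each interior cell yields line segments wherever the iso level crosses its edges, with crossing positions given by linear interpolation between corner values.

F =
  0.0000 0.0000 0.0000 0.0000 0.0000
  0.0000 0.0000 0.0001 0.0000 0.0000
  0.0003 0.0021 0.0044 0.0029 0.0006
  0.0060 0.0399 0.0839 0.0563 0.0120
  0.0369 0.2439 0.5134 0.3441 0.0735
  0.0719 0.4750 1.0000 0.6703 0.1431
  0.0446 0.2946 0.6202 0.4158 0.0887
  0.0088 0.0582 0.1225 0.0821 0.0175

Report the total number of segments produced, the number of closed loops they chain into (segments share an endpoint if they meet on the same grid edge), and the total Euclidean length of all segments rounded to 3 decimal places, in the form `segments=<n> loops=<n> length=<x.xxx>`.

segments=8 loops=1 length=5.850

cell (4,1): code 0100 → (4.104,2.000)–(5.000,1.170)
cell (4,2): code 1100 → (4.674,3.000)–(4.104,2.000)
cell (4,3): code 1000 → (5.000,3.202)–(4.674,3.000)
cell (5,1): code 0110 → (5.000,1.170)–(6.000,1.827)
cell (5,2): code 1011 → (6.000,2.275)–(5.418,3.000)
cell (5,3): code 0001 → (5.418,3.000)–(5.000,3.202)
cell (6,1): code 0010 → (6.000,1.827)–(6.113,2.000)
cell (6,2): code 0001 → (6.113,2.000)–(6.000,2.275)
total: 8 segments, chained into 1 closed loop(s), length Σ = 5.850246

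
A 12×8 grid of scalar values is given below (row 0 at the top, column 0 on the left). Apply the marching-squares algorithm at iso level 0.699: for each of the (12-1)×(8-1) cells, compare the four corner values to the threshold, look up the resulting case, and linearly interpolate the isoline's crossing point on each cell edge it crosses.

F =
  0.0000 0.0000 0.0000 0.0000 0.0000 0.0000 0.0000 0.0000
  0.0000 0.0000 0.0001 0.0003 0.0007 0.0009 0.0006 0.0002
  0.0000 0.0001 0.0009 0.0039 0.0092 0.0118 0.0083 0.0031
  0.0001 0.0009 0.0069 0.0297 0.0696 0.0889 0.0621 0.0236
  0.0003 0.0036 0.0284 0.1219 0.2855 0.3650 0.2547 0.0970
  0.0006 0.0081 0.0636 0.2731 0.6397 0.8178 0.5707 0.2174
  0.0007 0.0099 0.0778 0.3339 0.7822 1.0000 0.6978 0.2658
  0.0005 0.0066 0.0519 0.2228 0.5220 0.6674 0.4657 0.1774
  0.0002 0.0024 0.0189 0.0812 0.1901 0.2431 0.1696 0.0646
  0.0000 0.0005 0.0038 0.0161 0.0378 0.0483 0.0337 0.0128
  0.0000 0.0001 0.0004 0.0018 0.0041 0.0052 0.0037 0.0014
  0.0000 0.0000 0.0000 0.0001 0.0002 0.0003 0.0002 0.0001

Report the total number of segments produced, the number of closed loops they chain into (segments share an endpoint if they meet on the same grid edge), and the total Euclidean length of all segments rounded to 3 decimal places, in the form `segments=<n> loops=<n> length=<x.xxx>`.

cell (4,4): code 0100 → (4.738,5.000)–(5.000,4.333)
cell (4,5): code 1000 → (5.000,5.481)–(4.738,5.000)
cell (5,3): code 0100 → (5.416,4.000)–(6.000,3.814)
cell (5,4): code 1110 → (5.000,4.333)–(5.416,4.000)
cell (5,5): code 1001 → (6.000,5.996)–(5.000,5.481)
cell (6,3): code 0010 → (6.000,3.814)–(6.320,4.000)
cell (6,4): code 0011 → (6.320,4.000)–(6.905,5.000)
cell (6,5): code 0001 → (6.905,5.000)–(6.000,5.996)
total: 8 segments, chained into 1 closed loop(s), length Σ = 6.409165

segments=8 loops=1 length=6.409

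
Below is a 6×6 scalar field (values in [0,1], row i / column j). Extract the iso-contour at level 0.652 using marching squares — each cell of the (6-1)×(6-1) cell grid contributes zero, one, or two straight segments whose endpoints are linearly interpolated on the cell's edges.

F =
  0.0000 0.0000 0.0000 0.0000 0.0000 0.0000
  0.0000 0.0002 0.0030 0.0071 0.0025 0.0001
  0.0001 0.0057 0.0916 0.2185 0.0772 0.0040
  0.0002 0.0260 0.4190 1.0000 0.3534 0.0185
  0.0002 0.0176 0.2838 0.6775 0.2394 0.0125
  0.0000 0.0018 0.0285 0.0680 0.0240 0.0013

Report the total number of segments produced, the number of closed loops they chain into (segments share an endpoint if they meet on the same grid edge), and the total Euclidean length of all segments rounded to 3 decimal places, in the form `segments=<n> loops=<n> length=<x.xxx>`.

cell (2,2): code 0100 → (2.555,3.000)–(3.000,2.401)
cell (2,3): code 1000 → (3.000,3.538)–(2.555,3.000)
cell (3,2): code 0110 → (3.000,2.401)–(4.000,2.935)
cell (3,3): code 1001 → (4.000,3.058)–(3.000,3.538)
cell (4,2): code 0010 → (4.000,2.935)–(4.042,3.000)
cell (4,3): code 0001 → (4.042,3.000)–(4.000,3.058)
total: 6 segments, chained into 1 closed loop(s), length Σ = 3.836653

segments=6 loops=1 length=3.837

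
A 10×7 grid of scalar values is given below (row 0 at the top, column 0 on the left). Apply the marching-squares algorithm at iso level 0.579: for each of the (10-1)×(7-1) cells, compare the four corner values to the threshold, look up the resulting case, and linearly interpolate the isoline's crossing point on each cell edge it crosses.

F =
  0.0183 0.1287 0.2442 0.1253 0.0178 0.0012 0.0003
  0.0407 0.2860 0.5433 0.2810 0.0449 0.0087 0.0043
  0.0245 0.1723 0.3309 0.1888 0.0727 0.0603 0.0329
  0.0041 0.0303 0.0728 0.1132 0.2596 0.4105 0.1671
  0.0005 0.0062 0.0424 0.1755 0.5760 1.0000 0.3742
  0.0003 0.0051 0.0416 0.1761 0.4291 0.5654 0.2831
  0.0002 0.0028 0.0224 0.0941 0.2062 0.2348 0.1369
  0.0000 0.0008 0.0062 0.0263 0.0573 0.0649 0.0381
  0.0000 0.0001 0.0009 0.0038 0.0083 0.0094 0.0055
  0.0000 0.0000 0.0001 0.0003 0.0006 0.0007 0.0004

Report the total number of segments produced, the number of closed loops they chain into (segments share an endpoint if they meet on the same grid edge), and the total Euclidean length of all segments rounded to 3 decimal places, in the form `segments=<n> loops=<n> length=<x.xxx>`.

segments=4 loops=1 length=4.771

cell (3,4): code 0100 → (3.286,5.000)–(4.000,4.007)
cell (3,5): code 1000 → (4.000,5.673)–(3.286,5.000)
cell (4,4): code 0010 → (4.000,4.007)–(4.969,5.000)
cell (4,5): code 0001 → (4.969,5.000)–(4.000,5.673)
total: 4 segments, chained into 1 closed loop(s), length Σ = 4.770791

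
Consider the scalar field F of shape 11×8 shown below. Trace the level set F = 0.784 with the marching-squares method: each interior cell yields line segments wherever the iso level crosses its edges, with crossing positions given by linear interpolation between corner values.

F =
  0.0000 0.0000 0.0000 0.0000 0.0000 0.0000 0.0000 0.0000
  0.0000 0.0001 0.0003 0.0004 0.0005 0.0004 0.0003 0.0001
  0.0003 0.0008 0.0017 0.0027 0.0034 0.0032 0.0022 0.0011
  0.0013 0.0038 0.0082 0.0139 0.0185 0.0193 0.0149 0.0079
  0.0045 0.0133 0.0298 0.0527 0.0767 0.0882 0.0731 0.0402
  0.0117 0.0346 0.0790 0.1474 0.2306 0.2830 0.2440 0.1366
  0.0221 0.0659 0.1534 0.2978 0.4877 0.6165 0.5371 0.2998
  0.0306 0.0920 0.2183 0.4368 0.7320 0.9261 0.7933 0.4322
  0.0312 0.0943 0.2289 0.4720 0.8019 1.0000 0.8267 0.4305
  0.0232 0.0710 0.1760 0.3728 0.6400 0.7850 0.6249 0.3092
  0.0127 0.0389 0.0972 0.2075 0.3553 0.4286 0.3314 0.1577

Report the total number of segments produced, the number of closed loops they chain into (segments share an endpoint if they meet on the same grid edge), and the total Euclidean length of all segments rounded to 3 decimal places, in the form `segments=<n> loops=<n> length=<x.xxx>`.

segments=12 loops=1 length=7.027

cell (6,4): code 0100 → (6.541,5.000)–(7.000,4.268)
cell (6,5): code 1100 → (6.964,6.000)–(6.541,5.000)
cell (6,6): code 1000 → (7.000,6.026)–(6.964,6.000)
cell (7,3): code 0100 → (7.744,4.000)–(8.000,3.946)
cell (7,4): code 1110 → (7.000,4.268)–(7.744,4.000)
cell (7,6): code 1001 → (8.000,6.108)–(7.000,6.026)
cell (8,3): code 0010 → (8.000,3.946)–(8.111,4.000)
cell (8,4): code 0111 → (8.111,4.000)–(9.000,4.993)
cell (8,5): code 1011 → (9.000,5.006)–(8.212,6.000)
cell (8,6): code 0001 → (8.212,6.000)–(8.000,6.108)
cell (9,4): code 0010 → (9.000,4.993)–(9.003,5.000)
cell (9,5): code 0001 → (9.003,5.000)–(9.000,5.006)
total: 12 segments, chained into 1 closed loop(s), length Σ = 7.026658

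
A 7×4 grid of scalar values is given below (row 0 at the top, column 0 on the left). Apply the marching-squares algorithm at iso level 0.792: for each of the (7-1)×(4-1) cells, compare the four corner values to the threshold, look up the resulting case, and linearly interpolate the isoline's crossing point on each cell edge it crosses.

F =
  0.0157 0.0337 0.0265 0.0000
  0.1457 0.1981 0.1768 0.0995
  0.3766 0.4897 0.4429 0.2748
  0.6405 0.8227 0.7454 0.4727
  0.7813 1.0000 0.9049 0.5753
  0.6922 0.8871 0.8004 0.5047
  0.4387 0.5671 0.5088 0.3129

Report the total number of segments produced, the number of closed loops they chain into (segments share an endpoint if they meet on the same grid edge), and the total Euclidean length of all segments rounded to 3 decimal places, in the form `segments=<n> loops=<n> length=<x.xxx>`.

cell (2,0): code 0100 → (2.908,1.000)–(3.000,0.832)
cell (2,1): code 1000 → (3.000,1.397)–(2.908,1.000)
cell (3,0): code 0110 → (3.000,0.832)–(4.000,0.049)
cell (3,1): code 1101 → (3.292,2.000)–(3.000,1.397)
cell (3,2): code 1000 → (4.000,2.343)–(3.292,2.000)
cell (4,0): code 0110 → (4.000,0.049)–(5.000,0.512)
cell (4,2): code 1001 → (5.000,2.028)–(4.000,2.343)
cell (5,0): code 0010 → (5.000,0.512)–(5.297,1.000)
cell (5,1): code 0011 → (5.297,1.000)–(5.029,2.000)
cell (5,2): code 0001 → (5.029,2.000)–(5.000,2.028)
total: 10 segments, chained into 1 closed loop(s), length Σ = 7.123255

segments=10 loops=1 length=7.123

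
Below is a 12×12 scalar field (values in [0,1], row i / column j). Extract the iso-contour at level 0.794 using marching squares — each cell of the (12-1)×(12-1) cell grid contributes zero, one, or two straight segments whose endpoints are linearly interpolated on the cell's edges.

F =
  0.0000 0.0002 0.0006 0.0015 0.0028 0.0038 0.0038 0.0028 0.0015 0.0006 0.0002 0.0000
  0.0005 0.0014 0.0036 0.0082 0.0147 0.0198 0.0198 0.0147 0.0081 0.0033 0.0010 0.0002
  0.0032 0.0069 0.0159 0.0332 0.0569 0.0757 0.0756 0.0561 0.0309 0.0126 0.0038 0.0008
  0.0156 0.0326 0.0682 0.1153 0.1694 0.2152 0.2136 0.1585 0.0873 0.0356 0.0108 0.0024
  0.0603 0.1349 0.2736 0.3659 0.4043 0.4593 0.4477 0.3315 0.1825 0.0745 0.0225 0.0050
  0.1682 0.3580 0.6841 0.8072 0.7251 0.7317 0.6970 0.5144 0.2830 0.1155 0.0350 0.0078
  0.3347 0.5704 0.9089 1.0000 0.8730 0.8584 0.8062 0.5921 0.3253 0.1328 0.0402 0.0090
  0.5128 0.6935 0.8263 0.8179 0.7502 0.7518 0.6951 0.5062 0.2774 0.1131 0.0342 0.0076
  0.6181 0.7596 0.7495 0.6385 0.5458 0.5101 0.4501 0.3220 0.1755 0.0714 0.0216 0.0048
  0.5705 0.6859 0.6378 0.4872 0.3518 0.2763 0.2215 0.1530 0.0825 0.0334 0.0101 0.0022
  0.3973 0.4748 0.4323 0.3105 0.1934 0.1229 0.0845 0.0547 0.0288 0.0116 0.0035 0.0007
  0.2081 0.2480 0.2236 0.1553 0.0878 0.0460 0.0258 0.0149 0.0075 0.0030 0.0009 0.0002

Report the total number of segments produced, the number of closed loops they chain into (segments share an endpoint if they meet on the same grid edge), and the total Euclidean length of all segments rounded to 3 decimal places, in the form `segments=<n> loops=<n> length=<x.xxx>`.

cell (4,2): code 0100 → (4.970,3.000)–(5.000,2.893)
cell (4,3): code 1000 → (5.000,3.161)–(4.970,3.000)
cell (5,1): code 0100 → (5.489,2.000)–(6.000,1.661)
cell (5,2): code 1110 → (5.000,2.893)–(5.489,2.000)
cell (5,3): code 1101 → (5.466,4.000)–(5.000,3.161)
cell (5,4): code 1100 → (5.492,5.000)–(5.466,4.000)
cell (5,5): code 1100 → (5.888,6.000)–(5.492,5.000)
cell (5,6): code 1000 → (6.000,6.057)–(5.888,6.000)
cell (6,1): code 0110 → (6.000,1.661)–(7.000,1.757)
cell (6,3): code 1011 → (7.000,3.353)–(6.643,4.000)
cell (6,4): code 0011 → (6.643,4.000)–(6.604,5.000)
cell (6,5): code 0011 → (6.604,5.000)–(6.110,6.000)
cell (6,6): code 0001 → (6.110,6.000)–(6.000,6.057)
cell (7,1): code 0010 → (7.000,1.757)–(7.421,2.000)
cell (7,2): code 0011 → (7.421,2.000)–(7.133,3.000)
cell (7,3): code 0001 → (7.133,3.000)–(7.000,3.353)
total: 16 segments, chained into 1 closed loop(s), length Σ = 10.954666

segments=16 loops=1 length=10.955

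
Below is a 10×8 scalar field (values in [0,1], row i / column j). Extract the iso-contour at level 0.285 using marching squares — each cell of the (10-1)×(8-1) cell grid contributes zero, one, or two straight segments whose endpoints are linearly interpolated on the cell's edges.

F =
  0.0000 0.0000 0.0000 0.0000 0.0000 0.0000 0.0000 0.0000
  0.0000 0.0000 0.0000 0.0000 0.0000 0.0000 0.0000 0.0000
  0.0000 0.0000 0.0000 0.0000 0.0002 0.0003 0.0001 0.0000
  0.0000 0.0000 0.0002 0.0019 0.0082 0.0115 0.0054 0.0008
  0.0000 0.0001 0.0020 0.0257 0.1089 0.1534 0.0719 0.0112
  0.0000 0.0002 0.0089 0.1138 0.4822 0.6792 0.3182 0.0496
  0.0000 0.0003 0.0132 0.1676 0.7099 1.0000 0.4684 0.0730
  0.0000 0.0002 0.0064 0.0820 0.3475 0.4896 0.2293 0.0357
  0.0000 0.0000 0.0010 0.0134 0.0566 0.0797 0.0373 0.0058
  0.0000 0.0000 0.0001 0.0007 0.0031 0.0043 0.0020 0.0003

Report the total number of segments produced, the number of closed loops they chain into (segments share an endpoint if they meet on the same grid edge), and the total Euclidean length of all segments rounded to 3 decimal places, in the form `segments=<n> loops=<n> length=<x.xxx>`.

cell (4,3): code 0100 → (4.472,4.000)–(5.000,3.465)
cell (4,4): code 1100 → (4.250,5.000)–(4.472,4.000)
cell (4,5): code 1100 → (4.865,6.000)–(4.250,5.000)
cell (4,6): code 1000 → (5.000,6.124)–(4.865,6.000)
cell (5,3): code 0110 → (5.000,3.465)–(6.000,3.216)
cell (5,6): code 1001 → (6.000,6.464)–(5.000,6.124)
cell (6,3): code 0110 → (6.000,3.216)–(7.000,3.765)
cell (6,5): code 1011 → (7.000,5.786)–(6.767,6.000)
cell (6,6): code 0001 → (6.767,6.000)–(6.000,6.464)
cell (7,3): code 0010 → (7.000,3.765)–(7.215,4.000)
cell (7,4): code 0011 → (7.215,4.000)–(7.499,5.000)
cell (7,5): code 0001 → (7.499,5.000)–(7.000,5.786)
total: 12 segments, chained into 1 closed loop(s), length Σ = 9.862261

segments=12 loops=1 length=9.862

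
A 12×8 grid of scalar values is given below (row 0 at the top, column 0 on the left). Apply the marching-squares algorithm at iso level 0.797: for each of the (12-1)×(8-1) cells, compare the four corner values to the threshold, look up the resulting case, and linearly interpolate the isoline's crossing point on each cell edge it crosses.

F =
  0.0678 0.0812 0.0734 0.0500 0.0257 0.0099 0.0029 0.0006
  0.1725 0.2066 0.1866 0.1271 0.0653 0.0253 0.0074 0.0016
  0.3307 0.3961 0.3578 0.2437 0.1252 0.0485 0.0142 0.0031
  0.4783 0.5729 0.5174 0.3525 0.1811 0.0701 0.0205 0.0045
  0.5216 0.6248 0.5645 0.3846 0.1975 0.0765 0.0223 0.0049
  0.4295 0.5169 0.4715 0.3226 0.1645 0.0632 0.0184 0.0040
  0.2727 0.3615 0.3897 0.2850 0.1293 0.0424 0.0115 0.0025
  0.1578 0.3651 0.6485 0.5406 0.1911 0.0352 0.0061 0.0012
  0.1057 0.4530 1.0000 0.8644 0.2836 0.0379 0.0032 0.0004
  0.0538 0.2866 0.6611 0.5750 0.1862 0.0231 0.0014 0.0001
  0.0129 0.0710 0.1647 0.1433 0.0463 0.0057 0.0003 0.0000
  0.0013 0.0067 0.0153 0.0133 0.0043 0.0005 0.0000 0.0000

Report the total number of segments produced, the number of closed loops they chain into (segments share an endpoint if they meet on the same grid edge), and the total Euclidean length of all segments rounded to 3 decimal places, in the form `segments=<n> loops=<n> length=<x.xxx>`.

cell (7,1): code 0100 → (7.422,2.000)–(8.000,1.629)
cell (7,2): code 1100 → (7.792,3.000)–(7.422,2.000)
cell (7,3): code 1000 → (8.000,3.116)–(7.792,3.000)
cell (8,1): code 0010 → (8.000,1.629)–(8.599,2.000)
cell (8,2): code 0011 → (8.599,2.000)–(8.233,3.000)
cell (8,3): code 0001 → (8.233,3.000)–(8.000,3.116)
total: 6 segments, chained into 1 closed loop(s), length Σ = 4.020597

segments=6 loops=1 length=4.021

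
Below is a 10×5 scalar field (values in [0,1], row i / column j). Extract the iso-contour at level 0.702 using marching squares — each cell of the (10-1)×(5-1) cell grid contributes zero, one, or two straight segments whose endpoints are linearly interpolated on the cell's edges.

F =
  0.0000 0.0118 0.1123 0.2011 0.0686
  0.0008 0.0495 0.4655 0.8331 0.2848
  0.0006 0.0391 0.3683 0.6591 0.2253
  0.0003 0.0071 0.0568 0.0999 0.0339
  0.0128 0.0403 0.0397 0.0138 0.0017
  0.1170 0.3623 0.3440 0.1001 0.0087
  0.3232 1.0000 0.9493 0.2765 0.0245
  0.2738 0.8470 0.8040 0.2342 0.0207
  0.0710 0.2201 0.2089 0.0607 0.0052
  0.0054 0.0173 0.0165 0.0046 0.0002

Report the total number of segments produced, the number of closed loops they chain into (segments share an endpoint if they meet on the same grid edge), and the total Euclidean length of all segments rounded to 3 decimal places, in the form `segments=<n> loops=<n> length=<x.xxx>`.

cell (0,2): code 0100 → (0.793,3.000)–(1.000,2.643)
cell (0,3): code 1000 → (1.000,3.239)–(0.793,3.000)
cell (1,2): code 0010 → (1.000,2.643)–(1.753,3.000)
cell (1,3): code 0001 → (1.753,3.000)–(1.000,3.239)
cell (5,0): code 0100 → (5.533,1.000)–(6.000,0.560)
cell (5,1): code 1100 → (5.591,2.000)–(5.533,1.000)
cell (5,2): code 1000 → (6.000,2.368)–(5.591,2.000)
cell (6,0): code 0110 → (6.000,0.560)–(7.000,0.747)
cell (6,2): code 1001 → (7.000,2.179)–(6.000,2.368)
cell (7,0): code 0010 → (7.000,0.747)–(7.231,1.000)
cell (7,1): code 0011 → (7.231,1.000)–(7.171,2.000)
cell (7,2): code 0001 → (7.171,2.000)–(7.000,2.179)
total: 12 segments, chained into 2 closed loop(s), length Σ = 8.173961

segments=12 loops=2 length=8.174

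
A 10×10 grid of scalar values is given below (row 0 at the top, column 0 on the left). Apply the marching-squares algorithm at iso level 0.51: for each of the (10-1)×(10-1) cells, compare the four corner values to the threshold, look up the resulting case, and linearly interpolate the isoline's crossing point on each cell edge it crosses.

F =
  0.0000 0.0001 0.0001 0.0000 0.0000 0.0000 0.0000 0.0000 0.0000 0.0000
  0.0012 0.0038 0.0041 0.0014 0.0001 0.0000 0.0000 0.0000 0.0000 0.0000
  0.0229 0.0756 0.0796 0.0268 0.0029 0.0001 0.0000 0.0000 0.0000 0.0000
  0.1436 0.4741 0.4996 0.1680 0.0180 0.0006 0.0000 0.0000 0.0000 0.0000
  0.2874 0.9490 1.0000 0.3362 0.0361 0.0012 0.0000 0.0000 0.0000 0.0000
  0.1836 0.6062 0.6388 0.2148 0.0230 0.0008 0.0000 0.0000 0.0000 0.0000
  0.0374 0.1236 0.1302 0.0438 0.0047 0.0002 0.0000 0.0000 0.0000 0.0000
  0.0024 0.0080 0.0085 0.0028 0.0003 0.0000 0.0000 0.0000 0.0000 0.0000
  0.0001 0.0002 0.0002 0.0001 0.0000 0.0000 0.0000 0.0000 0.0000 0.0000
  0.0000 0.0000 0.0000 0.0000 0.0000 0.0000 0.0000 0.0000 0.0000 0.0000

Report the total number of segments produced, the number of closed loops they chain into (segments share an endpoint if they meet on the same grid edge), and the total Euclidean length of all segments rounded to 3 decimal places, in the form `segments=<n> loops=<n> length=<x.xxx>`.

cell (3,0): code 0100 → (3.076,1.000)–(4.000,0.336)
cell (3,1): code 1100 → (3.021,2.000)–(3.076,1.000)
cell (3,2): code 1000 → (4.000,2.738)–(3.021,2.000)
cell (4,0): code 0110 → (4.000,0.336)–(5.000,0.772)
cell (4,2): code 1001 → (5.000,2.304)–(4.000,2.738)
cell (5,0): code 0010 → (5.000,0.772)–(5.199,1.000)
cell (5,1): code 0011 → (5.199,1.000)–(5.253,2.000)
cell (5,2): code 0001 → (5.253,2.000)–(5.000,2.304)
total: 8 segments, chained into 1 closed loop(s), length Σ = 7.246355

segments=8 loops=1 length=7.246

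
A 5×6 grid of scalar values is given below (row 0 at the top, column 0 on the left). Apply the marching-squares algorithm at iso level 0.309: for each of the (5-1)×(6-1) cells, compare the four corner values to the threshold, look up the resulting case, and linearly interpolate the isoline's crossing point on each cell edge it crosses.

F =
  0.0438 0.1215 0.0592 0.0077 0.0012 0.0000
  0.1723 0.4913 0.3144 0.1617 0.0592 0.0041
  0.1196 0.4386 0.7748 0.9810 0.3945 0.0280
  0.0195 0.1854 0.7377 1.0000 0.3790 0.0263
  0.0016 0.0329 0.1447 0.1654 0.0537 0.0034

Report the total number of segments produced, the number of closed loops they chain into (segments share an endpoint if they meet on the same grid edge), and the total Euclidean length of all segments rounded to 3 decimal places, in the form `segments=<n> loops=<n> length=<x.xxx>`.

cell (0,0): code 0100 → (0.507,1.000)–(1.000,0.429)
cell (0,1): code 1100 → (0.979,2.000)–(0.507,1.000)
cell (0,2): code 1000 → (1.000,2.035)–(0.979,2.000)
cell (1,0): code 0110 → (1.000,0.429)–(2.000,0.594)
cell (1,2): code 1101 → (1.180,3.000)–(1.000,2.035)
cell (1,3): code 1100 → (1.745,4.000)–(1.180,3.000)
cell (1,4): code 1000 → (2.000,4.233)–(1.745,4.000)
cell (2,0): code 0010 → (2.000,0.594)–(2.512,1.000)
cell (2,1): code 0111 → (2.512,1.000)–(3.000,1.224)
cell (2,4): code 1001 → (3.000,4.198)–(2.000,4.233)
cell (3,1): code 0010 → (3.000,1.224)–(3.723,2.000)
cell (3,2): code 0011 → (3.723,2.000)–(3.828,3.000)
cell (3,3): code 0011 → (3.828,3.000)–(3.215,4.000)
cell (3,4): code 0001 → (3.215,4.000)–(3.000,4.198)
total: 14 segments, chained into 1 closed loop(s), length Σ = 11.113597

segments=14 loops=1 length=11.114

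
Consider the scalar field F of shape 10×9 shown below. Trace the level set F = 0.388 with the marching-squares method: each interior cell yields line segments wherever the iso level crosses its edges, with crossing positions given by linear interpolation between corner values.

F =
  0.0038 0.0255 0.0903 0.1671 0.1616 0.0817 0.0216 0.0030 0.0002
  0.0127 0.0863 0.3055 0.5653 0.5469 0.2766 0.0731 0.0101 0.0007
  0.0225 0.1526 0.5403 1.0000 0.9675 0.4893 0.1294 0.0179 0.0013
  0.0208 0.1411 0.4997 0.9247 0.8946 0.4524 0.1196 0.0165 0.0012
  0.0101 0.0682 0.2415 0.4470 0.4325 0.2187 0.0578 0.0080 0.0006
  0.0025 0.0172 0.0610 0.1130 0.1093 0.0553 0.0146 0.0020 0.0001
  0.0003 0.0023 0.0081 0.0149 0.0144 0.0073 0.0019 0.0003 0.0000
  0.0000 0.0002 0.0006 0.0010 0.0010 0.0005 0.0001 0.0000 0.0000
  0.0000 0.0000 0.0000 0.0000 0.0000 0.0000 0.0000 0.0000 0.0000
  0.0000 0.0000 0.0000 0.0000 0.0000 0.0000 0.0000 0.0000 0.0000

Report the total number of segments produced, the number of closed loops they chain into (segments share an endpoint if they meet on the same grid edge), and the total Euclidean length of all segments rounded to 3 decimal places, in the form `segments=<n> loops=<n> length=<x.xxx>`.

segments=16 loops=1 length=11.434

cell (0,2): code 0100 → (0.555,3.000)–(1.000,2.318)
cell (0,3): code 1100 → (0.588,4.000)–(0.555,3.000)
cell (0,4): code 1000 → (1.000,4.588)–(0.588,4.000)
cell (1,1): code 0100 → (1.351,2.000)–(2.000,1.607)
cell (1,2): code 1110 → (1.000,2.318)–(1.351,2.000)
cell (1,4): code 1101 → (1.524,5.000)–(1.000,4.588)
cell (1,5): code 1000 → (2.000,5.281)–(1.524,5.000)
cell (2,1): code 0110 → (2.000,1.607)–(3.000,1.689)
cell (2,5): code 1001 → (3.000,5.194)–(2.000,5.281)
cell (3,1): code 0010 → (3.000,1.689)–(3.433,2.000)
cell (3,2): code 0111 → (3.433,2.000)–(4.000,2.713)
cell (3,4): code 1011 → (4.000,4.208)–(3.276,5.000)
cell (3,5): code 0001 → (3.276,5.000)–(3.000,5.194)
cell (4,2): code 0010 → (4.000,2.713)–(4.177,3.000)
cell (4,3): code 0011 → (4.177,3.000)–(4.138,4.000)
cell (4,4): code 0001 → (4.138,4.000)–(4.000,4.208)
total: 16 segments, chained into 1 closed loop(s), length Σ = 11.433823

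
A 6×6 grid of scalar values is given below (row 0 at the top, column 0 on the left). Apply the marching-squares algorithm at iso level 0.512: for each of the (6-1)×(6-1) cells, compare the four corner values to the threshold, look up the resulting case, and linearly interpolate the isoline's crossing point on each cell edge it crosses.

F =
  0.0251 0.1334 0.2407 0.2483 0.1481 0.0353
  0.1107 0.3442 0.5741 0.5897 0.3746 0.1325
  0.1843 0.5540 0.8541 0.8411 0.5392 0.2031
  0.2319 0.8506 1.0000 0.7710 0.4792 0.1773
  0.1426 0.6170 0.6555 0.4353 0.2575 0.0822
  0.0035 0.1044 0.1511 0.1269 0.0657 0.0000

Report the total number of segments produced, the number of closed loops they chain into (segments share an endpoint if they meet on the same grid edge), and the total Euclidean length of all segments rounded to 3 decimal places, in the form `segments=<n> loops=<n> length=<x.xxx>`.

cell (0,1): code 0100 → (0.814,2.000)–(1.000,1.730)
cell (0,2): code 1100 → (0.772,3.000)–(0.814,2.000)
cell (0,3): code 1000 → (1.000,3.361)–(0.772,3.000)
cell (1,0): code 0100 → (1.800,1.000)–(2.000,0.886)
cell (1,1): code 1110 → (1.000,1.730)–(1.800,1.000)
cell (1,3): code 1101 → (1.835,4.000)–(1.000,3.361)
cell (1,4): code 1000 → (2.000,4.081)–(1.835,4.000)
cell (2,0): code 0110 → (2.000,0.886)–(3.000,0.453)
cell (2,3): code 1011 → (3.000,3.888)–(2.453,4.000)
cell (2,4): code 0001 → (2.453,4.000)–(2.000,4.081)
cell (3,0): code 0110 → (3.000,0.453)–(4.000,0.779)
cell (3,2): code 1011 → (4.000,2.652)–(3.772,3.000)
cell (3,3): code 0001 → (3.772,3.000)–(3.000,3.888)
cell (4,0): code 0010 → (4.000,0.779)–(4.205,1.000)
cell (4,1): code 0011 → (4.205,1.000)–(4.284,2.000)
cell (4,2): code 0001 → (4.284,2.000)–(4.000,2.652)
total: 16 segments, chained into 1 closed loop(s), length Σ = 11.072784

segments=16 loops=1 length=11.073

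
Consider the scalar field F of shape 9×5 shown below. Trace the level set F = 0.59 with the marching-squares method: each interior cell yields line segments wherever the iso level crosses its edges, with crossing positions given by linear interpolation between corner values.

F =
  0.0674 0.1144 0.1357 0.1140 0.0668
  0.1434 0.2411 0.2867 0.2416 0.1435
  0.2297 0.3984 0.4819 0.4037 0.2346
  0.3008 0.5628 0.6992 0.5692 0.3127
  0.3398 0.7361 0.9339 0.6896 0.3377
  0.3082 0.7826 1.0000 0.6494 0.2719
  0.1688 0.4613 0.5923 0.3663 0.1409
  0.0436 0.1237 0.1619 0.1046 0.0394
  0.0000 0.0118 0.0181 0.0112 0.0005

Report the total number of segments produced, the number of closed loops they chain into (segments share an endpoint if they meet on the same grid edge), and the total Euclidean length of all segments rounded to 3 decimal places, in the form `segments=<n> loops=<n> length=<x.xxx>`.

cell (2,1): code 0100 → (2.497,2.000)–(3.000,1.199)
cell (2,2): code 1000 → (3.000,2.840)–(2.497,2.000)
cell (3,0): code 0100 → (3.157,1.000)–(4.000,0.631)
cell (3,1): code 1110 → (3.000,1.199)–(3.157,1.000)
cell (3,2): code 1101 → (3.173,3.000)–(3.000,2.840)
cell (3,3): code 1000 → (4.000,3.283)–(3.173,3.000)
cell (4,0): code 0110 → (4.000,0.631)–(5.000,0.594)
cell (4,3): code 1001 → (5.000,3.157)–(4.000,3.283)
cell (5,0): code 0010 → (5.000,0.594)–(5.599,1.000)
cell (5,1): code 0111 → (5.599,1.000)–(6.000,1.982)
cell (5,2): code 1011 → (6.000,2.010)–(5.210,3.000)
cell (5,3): code 0001 → (5.210,3.000)–(5.000,3.157)
cell (6,1): code 0010 → (6.000,1.982)–(6.005,2.000)
cell (6,2): code 0001 → (6.005,2.000)–(6.000,2.010)
total: 14 segments, chained into 1 closed loop(s), length Σ = 9.559943

segments=14 loops=1 length=9.560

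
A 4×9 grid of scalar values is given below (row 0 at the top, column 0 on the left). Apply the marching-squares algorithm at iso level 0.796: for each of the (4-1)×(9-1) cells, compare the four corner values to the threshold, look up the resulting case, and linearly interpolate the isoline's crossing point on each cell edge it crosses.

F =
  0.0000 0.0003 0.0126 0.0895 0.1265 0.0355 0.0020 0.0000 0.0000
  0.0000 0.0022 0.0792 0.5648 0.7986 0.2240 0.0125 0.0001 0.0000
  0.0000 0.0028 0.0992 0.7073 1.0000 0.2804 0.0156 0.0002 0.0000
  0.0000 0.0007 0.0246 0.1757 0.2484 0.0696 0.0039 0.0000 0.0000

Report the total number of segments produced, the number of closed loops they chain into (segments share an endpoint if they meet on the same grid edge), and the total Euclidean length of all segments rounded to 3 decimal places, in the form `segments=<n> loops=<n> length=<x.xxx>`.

cell (0,3): code 0100 → (0.996,4.000)–(1.000,3.989)
cell (0,4): code 1000 → (1.000,4.005)–(0.996,4.000)
cell (1,3): code 0110 → (1.000,3.989)–(2.000,3.303)
cell (1,4): code 1001 → (2.000,4.283)–(1.000,4.005)
cell (2,3): code 0010 → (2.000,3.303)–(2.271,4.000)
cell (2,4): code 0001 → (2.271,4.000)–(2.000,4.283)
total: 6 segments, chained into 1 closed loop(s), length Σ = 3.408919

segments=6 loops=1 length=3.409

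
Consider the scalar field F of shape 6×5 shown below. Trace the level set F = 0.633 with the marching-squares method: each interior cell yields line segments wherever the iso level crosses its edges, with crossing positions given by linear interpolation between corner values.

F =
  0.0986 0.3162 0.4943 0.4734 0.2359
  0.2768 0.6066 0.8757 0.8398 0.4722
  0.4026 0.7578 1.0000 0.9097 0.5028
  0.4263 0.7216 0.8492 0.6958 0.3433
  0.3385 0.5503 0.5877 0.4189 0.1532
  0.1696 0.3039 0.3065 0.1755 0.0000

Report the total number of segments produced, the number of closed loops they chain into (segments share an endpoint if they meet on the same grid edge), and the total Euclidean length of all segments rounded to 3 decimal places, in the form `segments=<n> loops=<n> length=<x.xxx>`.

cell (0,1): code 0100 → (0.364,2.000)–(1.000,1.098)
cell (0,2): code 1100 → (0.436,3.000)–(0.364,2.000)
cell (0,3): code 1000 → (1.000,3.563)–(0.436,3.000)
cell (1,0): code 0100 → (1.175,1.000)–(2.000,0.649)
cell (1,1): code 1110 → (1.000,1.098)–(1.175,1.000)
cell (1,3): code 1001 → (2.000,3.680)–(1.000,3.563)
cell (2,0): code 0110 → (2.000,0.649)–(3.000,0.700)
cell (2,3): code 1001 → (3.000,3.178)–(2.000,3.680)
cell (3,0): code 0010 → (3.000,0.700)–(3.517,1.000)
cell (3,1): code 0011 → (3.517,1.000)–(3.827,2.000)
cell (3,2): code 0011 → (3.827,2.000)–(3.227,3.000)
cell (3,3): code 0001 → (3.227,3.000)–(3.000,3.178)
total: 12 segments, chained into 1 closed loop(s), length Σ = 10.227004

segments=12 loops=1 length=10.227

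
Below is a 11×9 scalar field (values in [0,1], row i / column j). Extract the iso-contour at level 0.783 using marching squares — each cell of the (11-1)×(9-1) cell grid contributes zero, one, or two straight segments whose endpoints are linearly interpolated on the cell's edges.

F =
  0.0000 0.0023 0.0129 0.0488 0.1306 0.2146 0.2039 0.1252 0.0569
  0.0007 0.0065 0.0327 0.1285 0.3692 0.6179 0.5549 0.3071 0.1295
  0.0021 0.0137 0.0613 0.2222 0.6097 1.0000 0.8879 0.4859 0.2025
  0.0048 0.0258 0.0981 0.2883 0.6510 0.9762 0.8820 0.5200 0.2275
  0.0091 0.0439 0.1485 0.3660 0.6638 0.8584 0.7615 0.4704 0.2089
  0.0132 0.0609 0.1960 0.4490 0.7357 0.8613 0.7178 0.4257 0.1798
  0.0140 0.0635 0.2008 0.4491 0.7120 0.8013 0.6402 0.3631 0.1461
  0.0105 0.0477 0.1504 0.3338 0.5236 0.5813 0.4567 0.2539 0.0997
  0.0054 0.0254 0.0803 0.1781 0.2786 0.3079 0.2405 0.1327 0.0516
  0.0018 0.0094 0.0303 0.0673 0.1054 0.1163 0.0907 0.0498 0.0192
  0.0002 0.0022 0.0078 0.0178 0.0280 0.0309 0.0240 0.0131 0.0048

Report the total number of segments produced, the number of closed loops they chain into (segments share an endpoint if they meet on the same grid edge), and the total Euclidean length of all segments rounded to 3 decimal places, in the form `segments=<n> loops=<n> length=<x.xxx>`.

segments=14 loops=1 length=10.997

cell (1,4): code 0100 → (1.432,5.000)–(2.000,4.444)
cell (1,5): code 1100 → (1.685,6.000)–(1.432,5.000)
cell (1,6): code 1000 → (2.000,6.261)–(1.685,6.000)
cell (2,4): code 0110 → (2.000,4.444)–(3.000,4.406)
cell (2,6): code 1001 → (3.000,6.273)–(2.000,6.261)
cell (3,4): code 0110 → (3.000,4.406)–(4.000,4.613)
cell (3,5): code 1011 → (4.000,5.778)–(3.822,6.000)
cell (3,6): code 0001 → (3.822,6.000)–(3.000,6.273)
cell (4,4): code 0110 → (4.000,4.613)–(5.000,4.377)
cell (4,5): code 1001 → (5.000,5.546)–(4.000,5.778)
cell (5,4): code 0110 → (5.000,4.377)–(6.000,4.795)
cell (5,5): code 1001 → (6.000,5.114)–(5.000,5.546)
cell (6,4): code 0010 → (6.000,4.795)–(6.083,5.000)
cell (6,5): code 0001 → (6.083,5.000)–(6.000,5.114)
total: 14 segments, chained into 1 closed loop(s), length Σ = 10.997307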